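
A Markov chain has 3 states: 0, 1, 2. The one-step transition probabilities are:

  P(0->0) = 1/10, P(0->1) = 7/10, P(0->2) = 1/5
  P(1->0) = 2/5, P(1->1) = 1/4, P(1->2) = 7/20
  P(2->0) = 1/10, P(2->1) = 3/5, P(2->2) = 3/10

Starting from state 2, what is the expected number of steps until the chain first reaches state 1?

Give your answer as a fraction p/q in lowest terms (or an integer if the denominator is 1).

Let h_i = expected steps to first reach 1 from state i.
Boundary: h_1 = 0.
First-step equations for the other states:
  h_0 = 1 + 1/10*h_0 + 7/10*h_1 + 1/5*h_2
  h_2 = 1 + 1/10*h_0 + 3/5*h_1 + 3/10*h_2

Substituting h_1 = 0 and rearranging gives the linear system (I - Q) h = 1:
  [9/10, -1/5] . (h_0, h_2) = 1
  [-1/10, 7/10] . (h_0, h_2) = 1

Solving yields:
  h_0 = 90/61
  h_2 = 100/61

Starting state is 2, so the expected hitting time is h_2 = 100/61.

Answer: 100/61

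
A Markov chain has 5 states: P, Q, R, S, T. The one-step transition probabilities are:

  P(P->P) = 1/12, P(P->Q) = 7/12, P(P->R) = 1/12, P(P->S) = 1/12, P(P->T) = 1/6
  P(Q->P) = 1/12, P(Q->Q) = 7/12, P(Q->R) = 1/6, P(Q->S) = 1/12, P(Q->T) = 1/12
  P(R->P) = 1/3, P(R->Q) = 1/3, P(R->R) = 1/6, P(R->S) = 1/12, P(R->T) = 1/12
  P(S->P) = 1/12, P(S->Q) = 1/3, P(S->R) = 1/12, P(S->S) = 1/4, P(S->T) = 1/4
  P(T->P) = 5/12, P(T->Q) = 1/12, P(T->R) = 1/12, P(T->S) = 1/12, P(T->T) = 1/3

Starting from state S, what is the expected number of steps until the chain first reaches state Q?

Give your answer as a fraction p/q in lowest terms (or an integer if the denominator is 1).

Answer: 1122/359

Derivation:
Let h_i = expected steps to first reach Q from state i.
Boundary: h_Q = 0.
First-step equations for the other states:
  h_P = 1 + 1/12*h_P + 7/12*h_Q + 1/12*h_R + 1/12*h_S + 1/6*h_T
  h_R = 1 + 1/3*h_P + 1/3*h_Q + 1/6*h_R + 1/12*h_S + 1/12*h_T
  h_S = 1 + 1/12*h_P + 1/3*h_Q + 1/12*h_R + 1/4*h_S + 1/4*h_T
  h_T = 1 + 5/12*h_P + 1/12*h_Q + 1/12*h_R + 1/12*h_S + 1/3*h_T

Substituting h_Q = 0 and rearranging gives the linear system (I - Q) h = 1:
  [11/12, -1/12, -1/12, -1/6] . (h_P, h_R, h_S, h_T) = 1
  [-1/3, 5/6, -1/12, -1/12] . (h_P, h_R, h_S, h_T) = 1
  [-1/12, -1/12, 3/4, -1/4] . (h_P, h_R, h_S, h_T) = 1
  [-5/12, -1/12, -1/12, 2/3] . (h_P, h_R, h_S, h_T) = 1

Solving yields:
  h_P = 825/359
  h_R = 1005/359
  h_S = 1122/359
  h_T = 1320/359

Starting state is S, so the expected hitting time is h_S = 1122/359.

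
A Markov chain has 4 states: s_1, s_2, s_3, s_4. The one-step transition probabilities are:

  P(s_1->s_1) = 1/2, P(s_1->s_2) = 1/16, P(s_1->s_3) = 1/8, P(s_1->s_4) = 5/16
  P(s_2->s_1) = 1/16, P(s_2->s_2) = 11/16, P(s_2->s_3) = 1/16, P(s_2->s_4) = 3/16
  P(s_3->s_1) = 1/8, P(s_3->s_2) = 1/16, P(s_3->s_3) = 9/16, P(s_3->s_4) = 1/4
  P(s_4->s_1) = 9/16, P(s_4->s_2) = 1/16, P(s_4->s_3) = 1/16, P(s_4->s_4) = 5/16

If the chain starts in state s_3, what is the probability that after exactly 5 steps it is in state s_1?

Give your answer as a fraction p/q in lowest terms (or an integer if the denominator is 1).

Answer: 394695/1048576

Derivation:
Computing P^5 by repeated multiplication:
P^1 =
  s_1: [1/2, 1/16, 1/8, 5/16]
  s_2: [1/16, 11/16, 1/16, 3/16]
  s_3: [1/8, 1/16, 9/16, 1/4]
  s_4: [9/16, 1/16, 1/16, 5/16]
P^2 =
  s_1: [57/128, 13/128, 5/32, 19/64]
  s_2: [3/16, 63/128, 25/256, 57/256]
  s_3: [71/256, 13/128, 45/128, 69/256]
  s_4: [15/32, 13/128, 33/256, 77/256]
P^3 =
  s_1: [851/2048, 129/1024, 345/2048, 297/1024]
  s_2: [1073/4096, 379/1024, 63/512, 1003/4096]
  s_3: [1395/4096, 129/1024, 1047/4096, 569/2048]
  s_4: [1745/4096, 129/1024, 5/32, 1195/4096]
P^4 =
  s_1: [6551/16384, 1157/8192, 5659/32768, 9379/32768]
  s_2: [20135/65536, 2407/8192, 9201/65536, 1059/4096]
  s_3: [6003/16384, 1157/8192, 13867/65536, 18401/65536]
  s_4: [26511/65536, 1157/8192, 10961/65536, 2351/8192]
P^5 =
  s_1: [205173/524288, 9881/65536, 45571/262144, 148925/524288]
  s_2: [175617/524288, 16131/65536, 159279/1048576, 279967/1048576]
  s_3: [394695/1048576, 9881/65536, 50121/262144, 295301/1048576]
  s_4: [206269/524288, 9881/65536, 179735/1048576, 298207/1048576]

(P^5)[s_3 -> s_1] = 394695/1048576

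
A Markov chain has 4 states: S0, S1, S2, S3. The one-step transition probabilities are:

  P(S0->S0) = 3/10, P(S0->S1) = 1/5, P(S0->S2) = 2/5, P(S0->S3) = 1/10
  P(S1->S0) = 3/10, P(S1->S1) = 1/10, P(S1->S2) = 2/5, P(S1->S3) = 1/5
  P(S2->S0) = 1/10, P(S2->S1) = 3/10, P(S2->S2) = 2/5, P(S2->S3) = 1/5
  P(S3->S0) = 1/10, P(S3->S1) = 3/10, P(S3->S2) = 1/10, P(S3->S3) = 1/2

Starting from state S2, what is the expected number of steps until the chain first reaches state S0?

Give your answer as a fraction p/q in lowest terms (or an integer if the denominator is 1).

Let h_i = expected steps to first reach S0 from state i.
Boundary: h_S0 = 0.
First-step equations for the other states:
  h_S1 = 1 + 3/10*h_S0 + 1/10*h_S1 + 2/5*h_S2 + 1/5*h_S3
  h_S2 = 1 + 1/10*h_S0 + 3/10*h_S1 + 2/5*h_S2 + 1/5*h_S3
  h_S3 = 1 + 1/10*h_S0 + 3/10*h_S1 + 1/10*h_S2 + 1/2*h_S3

Substituting h_S0 = 0 and rearranging gives the linear system (I - Q) h = 1:
  [9/10, -2/5, -1/5] . (h_S1, h_S2, h_S3) = 1
  [-3/10, 3/5, -1/5] . (h_S1, h_S2, h_S3) = 1
  [-3/10, -1/10, 1/2] . (h_S1, h_S2, h_S3) = 1

Solving yields:
  h_S1 = 50/9
  h_S2 = 20/3
  h_S3 = 20/3

Starting state is S2, so the expected hitting time is h_S2 = 20/3.

Answer: 20/3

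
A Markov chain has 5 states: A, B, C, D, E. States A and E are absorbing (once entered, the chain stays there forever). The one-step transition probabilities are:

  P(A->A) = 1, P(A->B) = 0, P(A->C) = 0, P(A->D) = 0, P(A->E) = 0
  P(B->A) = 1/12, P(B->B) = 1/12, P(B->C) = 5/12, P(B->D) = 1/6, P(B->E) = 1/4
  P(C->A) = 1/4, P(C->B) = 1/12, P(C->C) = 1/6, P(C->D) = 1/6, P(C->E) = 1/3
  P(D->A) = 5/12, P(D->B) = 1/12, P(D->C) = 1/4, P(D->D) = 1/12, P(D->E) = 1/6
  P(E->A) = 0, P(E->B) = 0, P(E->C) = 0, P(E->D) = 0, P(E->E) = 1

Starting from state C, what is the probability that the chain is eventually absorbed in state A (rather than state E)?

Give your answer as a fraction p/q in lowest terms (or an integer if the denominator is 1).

Answer: 490/1053

Derivation:
Let a_i = P(absorbed in A | start in state i).
Boundary conditions: a_A = 1, a_E = 0.
For each transient state i, a_i = sum_j P(i->j) * a_j:
  a_B = 1/12*a_A + 1/12*a_B + 5/12*a_C + 1/6*a_D + 1/4*a_E
  a_C = 1/4*a_A + 1/12*a_B + 1/6*a_C + 1/6*a_D + 1/3*a_E
  a_D = 5/12*a_A + 1/12*a_B + 1/4*a_C + 1/12*a_D + 1/6*a_E

Substituting a_A = 1 and a_E = 0, rearrange to (I - Q) a = r where r[i] = P(i -> A):
  [11/12, -5/12, -1/6] . (a_B, a_C, a_D) = 1/12
  [-1/12, 5/6, -1/6] . (a_B, a_C, a_D) = 1/4
  [-1/12, -1/4, 11/12] . (a_B, a_C, a_D) = 5/12

Solving yields:
  a_B = 437/1053
  a_C = 490/1053
  a_D = 652/1053

Starting state is C, so the absorption probability is a_C = 490/1053.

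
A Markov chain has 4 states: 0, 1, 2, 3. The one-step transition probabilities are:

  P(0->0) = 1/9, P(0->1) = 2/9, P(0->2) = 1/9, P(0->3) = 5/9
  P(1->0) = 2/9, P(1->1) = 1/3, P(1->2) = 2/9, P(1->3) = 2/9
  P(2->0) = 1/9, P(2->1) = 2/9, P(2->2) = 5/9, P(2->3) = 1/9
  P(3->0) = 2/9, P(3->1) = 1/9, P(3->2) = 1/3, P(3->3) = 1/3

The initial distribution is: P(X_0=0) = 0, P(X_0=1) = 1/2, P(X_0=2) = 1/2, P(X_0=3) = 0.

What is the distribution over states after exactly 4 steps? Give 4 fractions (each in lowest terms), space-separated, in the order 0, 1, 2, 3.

Propagating the distribution step by step (d_{t+1} = d_t * P):
d_0 = (0=0, 1=1/2, 2=1/2, 3=0)
  d_1[0] = 0*1/9 + 1/2*2/9 + 1/2*1/9 + 0*2/9 = 1/6
  d_1[1] = 0*2/9 + 1/2*1/3 + 1/2*2/9 + 0*1/9 = 5/18
  d_1[2] = 0*1/9 + 1/2*2/9 + 1/2*5/9 + 0*1/3 = 7/18
  d_1[3] = 0*5/9 + 1/2*2/9 + 1/2*1/9 + 0*1/3 = 1/6
d_1 = (0=1/6, 1=5/18, 2=7/18, 3=1/6)
  d_2[0] = 1/6*1/9 + 5/18*2/9 + 7/18*1/9 + 1/6*2/9 = 13/81
  d_2[1] = 1/6*2/9 + 5/18*1/3 + 7/18*2/9 + 1/6*1/9 = 19/81
  d_2[2] = 1/6*1/9 + 5/18*2/9 + 7/18*5/9 + 1/6*1/3 = 19/54
  d_2[3] = 1/6*5/9 + 5/18*2/9 + 7/18*1/9 + 1/6*1/3 = 41/162
d_2 = (0=13/81, 1=19/81, 2=19/54, 3=41/162)
  d_3[0] = 13/81*1/9 + 19/81*2/9 + 19/54*1/9 + 41/162*2/9 = 241/1458
  d_3[1] = 13/81*2/9 + 19/81*1/3 + 19/54*2/9 + 41/162*1/9 = 107/486
  d_3[2] = 13/81*1/9 + 19/81*2/9 + 19/54*5/9 + 41/162*1/3 = 85/243
  d_3[3] = 13/81*5/9 + 19/81*2/9 + 19/54*1/9 + 41/162*1/3 = 193/729
d_3 = (0=241/1458, 1=107/486, 2=85/243, 3=193/729)
  d_4[0] = 241/1458*1/9 + 107/486*2/9 + 85/243*1/9 + 193/729*2/9 = 2165/13122
  d_4[1] = 241/1458*2/9 + 107/486*1/3 + 85/243*2/9 + 193/729*1/9 = 2851/13122
  d_4[2] = 241/1458*1/9 + 107/486*2/9 + 85/243*5/9 + 193/729*1/3 = 4591/13122
  d_4[3] = 241/1458*5/9 + 107/486*2/9 + 85/243*1/9 + 193/729*1/3 = 3515/13122
d_4 = (0=2165/13122, 1=2851/13122, 2=4591/13122, 3=3515/13122)

Answer: 2165/13122 2851/13122 4591/13122 3515/13122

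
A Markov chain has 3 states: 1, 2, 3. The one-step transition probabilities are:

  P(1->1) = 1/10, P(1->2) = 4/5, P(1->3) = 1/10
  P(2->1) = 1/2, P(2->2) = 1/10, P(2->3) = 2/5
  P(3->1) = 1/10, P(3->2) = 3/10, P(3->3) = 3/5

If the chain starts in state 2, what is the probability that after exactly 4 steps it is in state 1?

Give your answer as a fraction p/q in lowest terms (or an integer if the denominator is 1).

Answer: 257/1250

Derivation:
Computing P^4 by repeated multiplication:
P^1 =
  1: [1/10, 4/5, 1/10]
  2: [1/2, 1/10, 2/5]
  3: [1/10, 3/10, 3/5]
P^2 =
  1: [21/50, 19/100, 39/100]
  2: [7/50, 53/100, 33/100]
  3: [11/50, 29/100, 49/100]
P^3 =
  1: [22/125, 59/125, 44/125]
  2: [39/125, 33/125, 53/125]
  3: [27/125, 44/125, 54/125]
P^4 =
  1: [361/1250, 367/1250, 261/625]
  2: [257/1250, 252/625, 489/1250]
  3: [301/1250, 211/625, 527/1250]

(P^4)[2 -> 1] = 257/1250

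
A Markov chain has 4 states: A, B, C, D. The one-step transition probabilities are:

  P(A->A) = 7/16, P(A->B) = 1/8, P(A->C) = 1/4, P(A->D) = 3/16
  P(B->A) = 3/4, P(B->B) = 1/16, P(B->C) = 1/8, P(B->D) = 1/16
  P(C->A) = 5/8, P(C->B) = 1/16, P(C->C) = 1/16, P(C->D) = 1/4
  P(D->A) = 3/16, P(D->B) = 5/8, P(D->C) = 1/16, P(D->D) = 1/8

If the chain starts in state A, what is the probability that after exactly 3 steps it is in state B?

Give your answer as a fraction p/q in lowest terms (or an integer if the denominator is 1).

Answer: 783/4096

Derivation:
Computing P^3 by repeated multiplication:
P^1 =
  A: [7/16, 1/8, 1/4, 3/16]
  B: [3/4, 1/16, 1/8, 1/16]
  C: [5/8, 1/16, 1/16, 1/4]
  D: [3/16, 5/8, 1/16, 1/8]
P^2 =
  A: [61/128, 25/128, 39/256, 45/256]
  B: [119/256, 37/256, 53/256, 47/256]
  C: [13/32, 31/128, 47/256, 43/256]
  D: [157/256, 37/256, 35/256, 27/256]
P^3 =
  A: [1979/4096, 783/4096, 21/128, 331/2048]
  B: [487/1024, 399/2048, 325/2048, 175/1024]
  C: [2071/4096, 747/4096, 315/2048, 81/512]
  D: [987/2048, 41/256, 191/1024, 351/2048]

(P^3)[A -> B] = 783/4096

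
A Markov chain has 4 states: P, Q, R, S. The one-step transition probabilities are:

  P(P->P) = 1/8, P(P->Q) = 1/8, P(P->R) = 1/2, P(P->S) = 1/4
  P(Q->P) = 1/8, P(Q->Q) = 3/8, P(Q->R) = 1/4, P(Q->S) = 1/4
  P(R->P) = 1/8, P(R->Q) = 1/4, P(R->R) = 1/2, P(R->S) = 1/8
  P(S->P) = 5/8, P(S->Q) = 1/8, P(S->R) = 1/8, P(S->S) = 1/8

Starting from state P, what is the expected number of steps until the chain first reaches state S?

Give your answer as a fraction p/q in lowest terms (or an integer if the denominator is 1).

Answer: 200/39

Derivation:
Let h_i = expected steps to first reach S from state i.
Boundary: h_S = 0.
First-step equations for the other states:
  h_P = 1 + 1/8*h_P + 1/8*h_Q + 1/2*h_R + 1/4*h_S
  h_Q = 1 + 1/8*h_P + 3/8*h_Q + 1/4*h_R + 1/4*h_S
  h_R = 1 + 1/8*h_P + 1/4*h_Q + 1/2*h_R + 1/8*h_S

Substituting h_S = 0 and rearranging gives the linear system (I - Q) h = 1:
  [7/8, -1/8, -1/2] . (h_P, h_Q, h_R) = 1
  [-1/8, 5/8, -1/4] . (h_P, h_Q, h_R) = 1
  [-1/8, -1/4, 1/2] . (h_P, h_Q, h_R) = 1

Solving yields:
  h_P = 200/39
  h_Q = 64/13
  h_R = 224/39

Starting state is P, so the expected hitting time is h_P = 200/39.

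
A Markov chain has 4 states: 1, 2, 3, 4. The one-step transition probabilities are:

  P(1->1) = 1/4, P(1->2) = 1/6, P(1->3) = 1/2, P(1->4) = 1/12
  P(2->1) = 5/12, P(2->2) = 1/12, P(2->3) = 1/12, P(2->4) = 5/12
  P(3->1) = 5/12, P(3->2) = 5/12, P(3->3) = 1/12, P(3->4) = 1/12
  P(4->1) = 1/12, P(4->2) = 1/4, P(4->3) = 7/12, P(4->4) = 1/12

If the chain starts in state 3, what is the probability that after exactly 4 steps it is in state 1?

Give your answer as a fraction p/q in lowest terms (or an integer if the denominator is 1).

Computing P^4 by repeated multiplication:
P^1 =
  1: [1/4, 1/6, 1/2, 1/12]
  2: [5/12, 1/12, 1/12, 5/12]
  3: [5/12, 5/12, 1/12, 1/12]
  4: [1/12, 1/4, 7/12, 1/12]
P^2 =
  1: [25/72, 41/144, 11/48, 5/36]
  2: [5/24, 31/144, 67/144, 1/9]
  3: [23/72, 23/144, 43/144, 2/9]
  4: [3/8, 43/144, 23/144, 1/6]
P^3 =
  1: [5/16, 61/288, 257/864, 77/432]
  2: [149/432, 79/288, 65/288, 67/432]
  3: [125/432, 71/288, 283/864, 59/432]
  4: [43/144, 169/864, 31/96, 79/432]
P^4 =
  1: [791/2592, 1235/5184, 523/1728, 133/864]
  2: [797/2592, 1105/5184, 1579/5184, 151/864]
  3: [31/96, 1241/5184, 1411/5184, 143/864]
  4: [793/2592, 1277/5184, 517/1728, 385/2592]

(P^4)[3 -> 1] = 31/96

Answer: 31/96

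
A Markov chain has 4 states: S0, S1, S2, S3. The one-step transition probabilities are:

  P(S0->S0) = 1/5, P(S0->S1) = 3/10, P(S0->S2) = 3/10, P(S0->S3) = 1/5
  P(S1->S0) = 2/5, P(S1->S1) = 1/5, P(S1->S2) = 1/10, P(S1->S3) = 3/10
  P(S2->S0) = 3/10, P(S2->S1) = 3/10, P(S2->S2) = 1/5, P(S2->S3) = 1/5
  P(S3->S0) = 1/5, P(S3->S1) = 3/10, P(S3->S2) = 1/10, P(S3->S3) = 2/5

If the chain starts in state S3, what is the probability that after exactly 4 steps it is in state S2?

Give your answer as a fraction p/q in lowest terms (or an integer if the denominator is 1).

Computing P^4 by repeated multiplication:
P^1 =
  S0: [1/5, 3/10, 3/10, 1/5]
  S1: [2/5, 1/5, 1/10, 3/10]
  S2: [3/10, 3/10, 1/5, 1/5]
  S3: [1/5, 3/10, 1/10, 2/5]
P^2 =
  S0: [29/100, 27/100, 17/100, 27/100]
  S1: [1/4, 7/25, 19/100, 7/25]
  S2: [7/25, 27/100, 9/50, 27/100]
  S3: [27/100, 27/100, 3/20, 31/100]
P^3 =
  S0: [271/1000, 273/1000, 7/40, 281/1000]
  S1: [11/40, 34/125, 169/1000, 71/250]
  S2: [34/125, 273/1000, 87/500, 281/1000]
  S3: [269/1000, 273/1000, 169/1000, 289/1000]
P^4 =
  S0: [2721/10000, 2727/10000, 1717/10000, 567/2000]
  S1: [2713/10000, 341/1250, 1719/10000, 71/250]
  S2: [34/125, 2727/10000, 859/5000, 567/2000]
  S3: [543/2000, 2727/10000, 1707/10000, 2851/10000]

(P^4)[S3 -> S2] = 1707/10000

Answer: 1707/10000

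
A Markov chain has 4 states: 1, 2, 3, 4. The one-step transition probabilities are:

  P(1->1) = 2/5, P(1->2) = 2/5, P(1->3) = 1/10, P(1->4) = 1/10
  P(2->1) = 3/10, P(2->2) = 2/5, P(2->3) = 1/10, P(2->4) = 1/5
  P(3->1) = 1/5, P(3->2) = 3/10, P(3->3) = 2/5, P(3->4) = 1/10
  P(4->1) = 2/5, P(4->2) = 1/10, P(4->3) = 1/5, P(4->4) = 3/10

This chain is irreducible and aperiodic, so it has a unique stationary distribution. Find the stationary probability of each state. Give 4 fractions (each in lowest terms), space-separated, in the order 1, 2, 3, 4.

Answer: 1/3 1/3 1/6 1/6

Derivation:
The stationary distribution satisfies pi = pi * P, i.e.:
  pi_1 = 2/5*pi_1 + 3/10*pi_2 + 1/5*pi_3 + 2/5*pi_4
  pi_2 = 2/5*pi_1 + 2/5*pi_2 + 3/10*pi_3 + 1/10*pi_4
  pi_3 = 1/10*pi_1 + 1/10*pi_2 + 2/5*pi_3 + 1/5*pi_4
  pi_4 = 1/10*pi_1 + 1/5*pi_2 + 1/10*pi_3 + 3/10*pi_4
with normalization: pi_1 + pi_2 + pi_3 + pi_4 = 1.

Using the first 3 balance equations plus normalization, the linear system A*pi = b is:
  [-3/5, 3/10, 1/5, 2/5] . pi = 0
  [2/5, -3/5, 3/10, 1/10] . pi = 0
  [1/10, 1/10, -3/5, 1/5] . pi = 0
  [1, 1, 1, 1] . pi = 1

Solving yields:
  pi_1 = 1/3
  pi_2 = 1/3
  pi_3 = 1/6
  pi_4 = 1/6

Verification (pi * P):
  1/3*2/5 + 1/3*3/10 + 1/6*1/5 + 1/6*2/5 = 1/3 = pi_1  (ok)
  1/3*2/5 + 1/3*2/5 + 1/6*3/10 + 1/6*1/10 = 1/3 = pi_2  (ok)
  1/3*1/10 + 1/3*1/10 + 1/6*2/5 + 1/6*1/5 = 1/6 = pi_3  (ok)
  1/3*1/10 + 1/3*1/5 + 1/6*1/10 + 1/6*3/10 = 1/6 = pi_4  (ok)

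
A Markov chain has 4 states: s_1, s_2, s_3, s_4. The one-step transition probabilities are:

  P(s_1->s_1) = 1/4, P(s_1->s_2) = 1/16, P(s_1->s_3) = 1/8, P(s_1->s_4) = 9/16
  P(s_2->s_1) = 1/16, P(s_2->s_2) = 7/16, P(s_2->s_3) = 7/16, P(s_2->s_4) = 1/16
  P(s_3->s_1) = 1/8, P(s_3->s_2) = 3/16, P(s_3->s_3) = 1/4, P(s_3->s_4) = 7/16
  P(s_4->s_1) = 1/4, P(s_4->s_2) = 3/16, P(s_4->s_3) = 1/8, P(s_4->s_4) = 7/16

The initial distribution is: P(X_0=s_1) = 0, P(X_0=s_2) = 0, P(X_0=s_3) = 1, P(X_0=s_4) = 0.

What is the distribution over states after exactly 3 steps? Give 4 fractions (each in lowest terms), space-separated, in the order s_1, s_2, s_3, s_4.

Answer: 373/2048 449/2048 451/2048 775/2048

Derivation:
Propagating the distribution step by step (d_{t+1} = d_t * P):
d_0 = (s_1=0, s_2=0, s_3=1, s_4=0)
  d_1[s_1] = 0*1/4 + 0*1/16 + 1*1/8 + 0*1/4 = 1/8
  d_1[s_2] = 0*1/16 + 0*7/16 + 1*3/16 + 0*3/16 = 3/16
  d_1[s_3] = 0*1/8 + 0*7/16 + 1*1/4 + 0*1/8 = 1/4
  d_1[s_4] = 0*9/16 + 0*1/16 + 1*7/16 + 0*7/16 = 7/16
d_1 = (s_1=1/8, s_2=3/16, s_3=1/4, s_4=7/16)
  d_2[s_1] = 1/8*1/4 + 3/16*1/16 + 1/4*1/8 + 7/16*1/4 = 47/256
  d_2[s_2] = 1/8*1/16 + 3/16*7/16 + 1/4*3/16 + 7/16*3/16 = 7/32
  d_2[s_3] = 1/8*1/8 + 3/16*7/16 + 1/4*1/4 + 7/16*1/8 = 55/256
  d_2[s_4] = 1/8*9/16 + 3/16*1/16 + 1/4*7/16 + 7/16*7/16 = 49/128
d_2 = (s_1=47/256, s_2=7/32, s_3=55/256, s_4=49/128)
  d_3[s_1] = 47/256*1/4 + 7/32*1/16 + 55/256*1/8 + 49/128*1/4 = 373/2048
  d_3[s_2] = 47/256*1/16 + 7/32*7/16 + 55/256*3/16 + 49/128*3/16 = 449/2048
  d_3[s_3] = 47/256*1/8 + 7/32*7/16 + 55/256*1/4 + 49/128*1/8 = 451/2048
  d_3[s_4] = 47/256*9/16 + 7/32*1/16 + 55/256*7/16 + 49/128*7/16 = 775/2048
d_3 = (s_1=373/2048, s_2=449/2048, s_3=451/2048, s_4=775/2048)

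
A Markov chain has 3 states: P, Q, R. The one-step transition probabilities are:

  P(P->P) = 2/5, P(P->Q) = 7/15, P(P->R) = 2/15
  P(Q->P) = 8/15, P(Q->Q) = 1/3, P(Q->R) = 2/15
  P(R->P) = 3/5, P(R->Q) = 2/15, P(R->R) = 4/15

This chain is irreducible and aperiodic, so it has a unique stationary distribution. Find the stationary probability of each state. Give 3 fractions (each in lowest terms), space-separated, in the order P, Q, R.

The stationary distribution satisfies pi = pi * P, i.e.:
  pi_P = 2/5*pi_P + 8/15*pi_Q + 3/5*pi_R
  pi_Q = 7/15*pi_P + 1/3*pi_Q + 2/15*pi_R
  pi_R = 2/15*pi_P + 2/15*pi_Q + 4/15*pi_R
with normalization: pi_P + pi_Q + pi_R = 1.

Using the first 2 balance equations plus normalization, the linear system A*pi = b is:
  [-3/5, 8/15, 3/5] . pi = 0
  [7/15, -2/3, 2/15] . pi = 0
  [1, 1, 1] . pi = 1

Solving yields:
  pi_P = 106/221
  pi_Q = 81/221
  pi_R = 2/13

Verification (pi * P):
  106/221*2/5 + 81/221*8/15 + 2/13*3/5 = 106/221 = pi_P  (ok)
  106/221*7/15 + 81/221*1/3 + 2/13*2/15 = 81/221 = pi_Q  (ok)
  106/221*2/15 + 81/221*2/15 + 2/13*4/15 = 2/13 = pi_R  (ok)

Answer: 106/221 81/221 2/13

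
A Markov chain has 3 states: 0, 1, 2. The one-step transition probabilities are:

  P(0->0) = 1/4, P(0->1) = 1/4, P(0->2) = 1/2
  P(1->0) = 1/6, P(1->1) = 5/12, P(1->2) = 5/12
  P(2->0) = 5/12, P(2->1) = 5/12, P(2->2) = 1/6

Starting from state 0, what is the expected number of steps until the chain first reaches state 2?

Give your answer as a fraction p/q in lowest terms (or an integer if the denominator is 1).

Answer: 40/19

Derivation:
Let h_i = expected steps to first reach 2 from state i.
Boundary: h_2 = 0.
First-step equations for the other states:
  h_0 = 1 + 1/4*h_0 + 1/4*h_1 + 1/2*h_2
  h_1 = 1 + 1/6*h_0 + 5/12*h_1 + 5/12*h_2

Substituting h_2 = 0 and rearranging gives the linear system (I - Q) h = 1:
  [3/4, -1/4] . (h_0, h_1) = 1
  [-1/6, 7/12] . (h_0, h_1) = 1

Solving yields:
  h_0 = 40/19
  h_1 = 44/19

Starting state is 0, so the expected hitting time is h_0 = 40/19.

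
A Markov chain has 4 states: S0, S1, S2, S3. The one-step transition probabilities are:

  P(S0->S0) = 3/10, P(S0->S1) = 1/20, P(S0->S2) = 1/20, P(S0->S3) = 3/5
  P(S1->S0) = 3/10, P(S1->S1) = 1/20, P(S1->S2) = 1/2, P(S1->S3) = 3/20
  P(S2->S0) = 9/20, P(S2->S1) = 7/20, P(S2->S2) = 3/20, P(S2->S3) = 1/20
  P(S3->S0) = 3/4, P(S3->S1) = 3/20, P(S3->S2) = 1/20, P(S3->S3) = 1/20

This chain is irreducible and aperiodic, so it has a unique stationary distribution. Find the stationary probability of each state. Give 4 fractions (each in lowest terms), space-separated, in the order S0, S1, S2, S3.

Answer: 191/417 577/5004 1133/10008 3137/10008

Derivation:
The stationary distribution satisfies pi = pi * P, i.e.:
  pi_S0 = 3/10*pi_S0 + 3/10*pi_S1 + 9/20*pi_S2 + 3/4*pi_S3
  pi_S1 = 1/20*pi_S0 + 1/20*pi_S1 + 7/20*pi_S2 + 3/20*pi_S3
  pi_S2 = 1/20*pi_S0 + 1/2*pi_S1 + 3/20*pi_S2 + 1/20*pi_S3
  pi_S3 = 3/5*pi_S0 + 3/20*pi_S1 + 1/20*pi_S2 + 1/20*pi_S3
with normalization: pi_S0 + pi_S1 + pi_S2 + pi_S3 = 1.

Using the first 3 balance equations plus normalization, the linear system A*pi = b is:
  [-7/10, 3/10, 9/20, 3/4] . pi = 0
  [1/20, -19/20, 7/20, 3/20] . pi = 0
  [1/20, 1/2, -17/20, 1/20] . pi = 0
  [1, 1, 1, 1] . pi = 1

Solving yields:
  pi_S0 = 191/417
  pi_S1 = 577/5004
  pi_S2 = 1133/10008
  pi_S3 = 3137/10008

Verification (pi * P):
  191/417*3/10 + 577/5004*3/10 + 1133/10008*9/20 + 3137/10008*3/4 = 191/417 = pi_S0  (ok)
  191/417*1/20 + 577/5004*1/20 + 1133/10008*7/20 + 3137/10008*3/20 = 577/5004 = pi_S1  (ok)
  191/417*1/20 + 577/5004*1/2 + 1133/10008*3/20 + 3137/10008*1/20 = 1133/10008 = pi_S2  (ok)
  191/417*3/5 + 577/5004*3/20 + 1133/10008*1/20 + 3137/10008*1/20 = 3137/10008 = pi_S3  (ok)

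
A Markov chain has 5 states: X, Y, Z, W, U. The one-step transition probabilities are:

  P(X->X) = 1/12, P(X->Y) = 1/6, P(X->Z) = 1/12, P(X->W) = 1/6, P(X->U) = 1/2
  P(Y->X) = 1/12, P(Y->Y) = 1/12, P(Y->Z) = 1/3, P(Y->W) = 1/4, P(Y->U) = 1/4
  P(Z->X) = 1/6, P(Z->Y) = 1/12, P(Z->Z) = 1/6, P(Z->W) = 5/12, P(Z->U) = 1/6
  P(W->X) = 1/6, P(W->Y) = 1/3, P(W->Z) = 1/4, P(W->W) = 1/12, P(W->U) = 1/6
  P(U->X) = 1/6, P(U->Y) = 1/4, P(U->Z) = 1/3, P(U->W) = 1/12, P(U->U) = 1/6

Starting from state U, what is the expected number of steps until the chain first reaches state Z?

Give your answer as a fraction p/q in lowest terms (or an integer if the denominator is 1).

Let h_i = expected steps to first reach Z from state i.
Boundary: h_Z = 0.
First-step equations for the other states:
  h_X = 1 + 1/12*h_X + 1/6*h_Y + 1/12*h_Z + 1/6*h_W + 1/2*h_U
  h_Y = 1 + 1/12*h_X + 1/12*h_Y + 1/3*h_Z + 1/4*h_W + 1/4*h_U
  h_W = 1 + 1/6*h_X + 1/3*h_Y + 1/4*h_Z + 1/12*h_W + 1/6*h_U
  h_U = 1 + 1/6*h_X + 1/4*h_Y + 1/3*h_Z + 1/12*h_W + 1/6*h_U

Substituting h_Z = 0 and rearranging gives the linear system (I - Q) h = 1:
  [11/12, -1/6, -1/6, -1/2] . (h_X, h_Y, h_W, h_U) = 1
  [-1/12, 11/12, -1/4, -1/4] . (h_X, h_Y, h_W, h_U) = 1
  [-1/6, -1/3, 11/12, -1/6] . (h_X, h_Y, h_W, h_U) = 1
  [-1/6, -1/4, -1/12, 5/6] . (h_X, h_Y, h_W, h_U) = 1

Solving yields:
  h_X = 31884/7423
  h_Y = 25632/7423
  h_W = 27900/7423
  h_U = 25764/7423

Starting state is U, so the expected hitting time is h_U = 25764/7423.

Answer: 25764/7423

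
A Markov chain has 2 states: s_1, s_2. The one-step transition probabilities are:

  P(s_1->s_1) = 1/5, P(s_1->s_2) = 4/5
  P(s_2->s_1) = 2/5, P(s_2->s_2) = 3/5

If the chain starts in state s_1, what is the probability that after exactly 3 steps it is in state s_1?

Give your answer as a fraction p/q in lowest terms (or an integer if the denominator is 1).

Computing P^3 by repeated multiplication:
P^1 =
  s_1: [1/5, 4/5]
  s_2: [2/5, 3/5]
P^2 =
  s_1: [9/25, 16/25]
  s_2: [8/25, 17/25]
P^3 =
  s_1: [41/125, 84/125]
  s_2: [42/125, 83/125]

(P^3)[s_1 -> s_1] = 41/125

Answer: 41/125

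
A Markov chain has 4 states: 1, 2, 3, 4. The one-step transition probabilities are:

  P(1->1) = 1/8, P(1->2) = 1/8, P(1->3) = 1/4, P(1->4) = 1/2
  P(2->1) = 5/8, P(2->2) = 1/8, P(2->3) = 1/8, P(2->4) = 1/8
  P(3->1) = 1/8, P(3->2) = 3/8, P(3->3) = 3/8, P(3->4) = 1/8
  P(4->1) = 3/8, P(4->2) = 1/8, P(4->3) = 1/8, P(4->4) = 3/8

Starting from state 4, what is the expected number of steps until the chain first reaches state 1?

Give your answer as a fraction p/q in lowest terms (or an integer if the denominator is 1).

Answer: 8/3

Derivation:
Let h_i = expected steps to first reach 1 from state i.
Boundary: h_1 = 0.
First-step equations for the other states:
  h_2 = 1 + 5/8*h_1 + 1/8*h_2 + 1/8*h_3 + 1/8*h_4
  h_3 = 1 + 1/8*h_1 + 3/8*h_2 + 3/8*h_3 + 1/8*h_4
  h_4 = 1 + 3/8*h_1 + 1/8*h_2 + 1/8*h_3 + 3/8*h_4

Substituting h_1 = 0 and rearranging gives the linear system (I - Q) h = 1:
  [7/8, -1/8, -1/8] . (h_2, h_3, h_4) = 1
  [-3/8, 5/8, -1/8] . (h_2, h_3, h_4) = 1
  [-1/8, -1/8, 5/8] . (h_2, h_3, h_4) = 1

Solving yields:
  h_2 = 2
  h_3 = 10/3
  h_4 = 8/3

Starting state is 4, so the expected hitting time is h_4 = 8/3.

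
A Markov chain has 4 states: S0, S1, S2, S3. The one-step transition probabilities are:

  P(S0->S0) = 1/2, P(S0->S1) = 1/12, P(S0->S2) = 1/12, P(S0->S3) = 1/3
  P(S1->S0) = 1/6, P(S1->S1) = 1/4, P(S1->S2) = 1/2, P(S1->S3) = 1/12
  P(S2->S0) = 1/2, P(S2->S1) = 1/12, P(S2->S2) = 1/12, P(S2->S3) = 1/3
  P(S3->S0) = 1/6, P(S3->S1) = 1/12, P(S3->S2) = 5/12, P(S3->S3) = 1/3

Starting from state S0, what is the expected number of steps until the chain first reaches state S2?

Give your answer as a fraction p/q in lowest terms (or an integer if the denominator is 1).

Let h_i = expected steps to first reach S2 from state i.
Boundary: h_S2 = 0.
First-step equations for the other states:
  h_S0 = 1 + 1/2*h_S0 + 1/12*h_S1 + 1/12*h_S2 + 1/3*h_S3
  h_S1 = 1 + 1/6*h_S0 + 1/4*h_S1 + 1/2*h_S2 + 1/12*h_S3
  h_S3 = 1 + 1/6*h_S0 + 1/12*h_S1 + 5/12*h_S2 + 1/3*h_S3

Substituting h_S2 = 0 and rearranging gives the linear system (I - Q) h = 1:
  [1/2, -1/12, -1/3] . (h_S0, h_S1, h_S3) = 1
  [-1/6, 3/4, -1/12] . (h_S0, h_S1, h_S3) = 1
  [-1/6, -1/12, 2/3] . (h_S0, h_S1, h_S3) = 1

Solving yields:
  h_S0 = 180/41
  h_S1 = 108/41
  h_S3 = 120/41

Starting state is S0, so the expected hitting time is h_S0 = 180/41.

Answer: 180/41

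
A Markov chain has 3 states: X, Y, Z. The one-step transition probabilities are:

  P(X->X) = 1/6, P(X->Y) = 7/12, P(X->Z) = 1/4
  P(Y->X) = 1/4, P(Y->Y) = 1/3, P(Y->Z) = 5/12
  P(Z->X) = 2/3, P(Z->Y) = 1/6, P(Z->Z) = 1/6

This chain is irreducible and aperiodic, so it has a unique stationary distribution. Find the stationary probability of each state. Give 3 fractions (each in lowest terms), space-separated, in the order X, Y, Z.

The stationary distribution satisfies pi = pi * P, i.e.:
  pi_X = 1/6*pi_X + 1/4*pi_Y + 2/3*pi_Z
  pi_Y = 7/12*pi_X + 1/3*pi_Y + 1/6*pi_Z
  pi_Z = 1/4*pi_X + 5/12*pi_Y + 1/6*pi_Z
with normalization: pi_X + pi_Y + pi_Z = 1.

Using the first 2 balance equations plus normalization, the linear system A*pi = b is:
  [-5/6, 1/4, 2/3] . pi = 0
  [7/12, -2/3, 1/6] . pi = 0
  [1, 1, 1] . pi = 1

Solving yields:
  pi_X = 14/41
  pi_Y = 76/205
  pi_Z = 59/205

Verification (pi * P):
  14/41*1/6 + 76/205*1/4 + 59/205*2/3 = 14/41 = pi_X  (ok)
  14/41*7/12 + 76/205*1/3 + 59/205*1/6 = 76/205 = pi_Y  (ok)
  14/41*1/4 + 76/205*5/12 + 59/205*1/6 = 59/205 = pi_Z  (ok)

Answer: 14/41 76/205 59/205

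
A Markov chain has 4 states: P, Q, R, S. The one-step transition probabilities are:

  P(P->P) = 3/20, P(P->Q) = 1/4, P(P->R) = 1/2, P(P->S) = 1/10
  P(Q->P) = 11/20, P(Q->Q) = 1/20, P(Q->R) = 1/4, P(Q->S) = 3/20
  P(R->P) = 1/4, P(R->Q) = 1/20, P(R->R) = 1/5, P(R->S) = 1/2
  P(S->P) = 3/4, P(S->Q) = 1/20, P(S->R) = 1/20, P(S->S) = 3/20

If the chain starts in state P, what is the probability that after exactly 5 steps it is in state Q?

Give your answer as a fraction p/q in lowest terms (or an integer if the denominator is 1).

Computing P^5 by repeated multiplication:
P^1 =
  P: [3/20, 1/4, 1/2, 1/10]
  Q: [11/20, 1/20, 1/4, 3/20]
  R: [1/4, 1/20, 1/5, 1/2]
  S: [3/4, 1/20, 1/20, 3/20]
P^2 =
  P: [9/25, 2/25, 97/400, 127/400]
  Q: [57/200, 4/25, 69/200, 21/100]
  R: [49/100, 1/10, 81/400, 83/400]
  S: [53/200, 1/5, 81/200, 13/100]
P^3 =
  P: [1587/4000, 61/500, 423/1600, 347/1600]
  Q: [749/2000, 107/1000, 131/500, 513/2000]
  R: [1339/4000, 37/250, 2567/8000, 1571/8000]
  S: [697/2000, 103/1000, 27/100, 557/2000]
P^4 =
  P: [28429/80000, 2587/20000, 9363/32000, 35631/160000]
  Q: [3729/10000, 1249/10000, 11169/40000, 8919/40000]
  R: [28729/80000, 2339/20000, 44539/160000, 39291/160000]
  S: [3853/10000, 1197/10000, 10717/40000, 9083/40000]
P^5 =
  P: [116677/320000, 48429/400000, 894951/3200000, 750847/3200000]
  Q: [144667/400000, 6229/50000, 45547/160000, 183267/800000]
  R: [595133/1600000, 48729/400000, 885587/3200000, 146863/640000]
  S: [144367/400000, 6353/50000, 230011/800000, 179607/800000]

(P^5)[P -> Q] = 48429/400000

Answer: 48429/400000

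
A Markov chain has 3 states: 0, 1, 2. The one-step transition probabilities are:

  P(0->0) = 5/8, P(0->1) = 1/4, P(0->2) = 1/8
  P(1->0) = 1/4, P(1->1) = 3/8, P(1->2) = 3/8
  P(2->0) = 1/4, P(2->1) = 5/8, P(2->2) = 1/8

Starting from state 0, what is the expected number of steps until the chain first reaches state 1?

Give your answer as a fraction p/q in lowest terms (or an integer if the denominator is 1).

Answer: 64/19

Derivation:
Let h_i = expected steps to first reach 1 from state i.
Boundary: h_1 = 0.
First-step equations for the other states:
  h_0 = 1 + 5/8*h_0 + 1/4*h_1 + 1/8*h_2
  h_2 = 1 + 1/4*h_0 + 5/8*h_1 + 1/8*h_2

Substituting h_1 = 0 and rearranging gives the linear system (I - Q) h = 1:
  [3/8, -1/8] . (h_0, h_2) = 1
  [-1/4, 7/8] . (h_0, h_2) = 1

Solving yields:
  h_0 = 64/19
  h_2 = 40/19

Starting state is 0, so the expected hitting time is h_0 = 64/19.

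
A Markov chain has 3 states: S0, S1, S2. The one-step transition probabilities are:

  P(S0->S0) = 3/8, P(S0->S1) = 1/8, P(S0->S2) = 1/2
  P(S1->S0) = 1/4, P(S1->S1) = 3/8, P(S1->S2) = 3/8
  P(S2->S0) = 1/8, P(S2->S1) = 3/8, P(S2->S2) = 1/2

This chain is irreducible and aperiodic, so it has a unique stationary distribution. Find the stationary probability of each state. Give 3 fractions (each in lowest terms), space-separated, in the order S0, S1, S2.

The stationary distribution satisfies pi = pi * P, i.e.:
  pi_S0 = 3/8*pi_S0 + 1/4*pi_S1 + 1/8*pi_S2
  pi_S1 = 1/8*pi_S0 + 3/8*pi_S1 + 3/8*pi_S2
  pi_S2 = 1/2*pi_S0 + 3/8*pi_S1 + 1/2*pi_S2
with normalization: pi_S0 + pi_S1 + pi_S2 = 1.

Using the first 2 balance equations plus normalization, the linear system A*pi = b is:
  [-5/8, 1/4, 1/8] . pi = 0
  [1/8, -5/8, 3/8] . pi = 0
  [1, 1, 1] . pi = 1

Solving yields:
  pi_S0 = 11/50
  pi_S1 = 8/25
  pi_S2 = 23/50

Verification (pi * P):
  11/50*3/8 + 8/25*1/4 + 23/50*1/8 = 11/50 = pi_S0  (ok)
  11/50*1/8 + 8/25*3/8 + 23/50*3/8 = 8/25 = pi_S1  (ok)
  11/50*1/2 + 8/25*3/8 + 23/50*1/2 = 23/50 = pi_S2  (ok)

Answer: 11/50 8/25 23/50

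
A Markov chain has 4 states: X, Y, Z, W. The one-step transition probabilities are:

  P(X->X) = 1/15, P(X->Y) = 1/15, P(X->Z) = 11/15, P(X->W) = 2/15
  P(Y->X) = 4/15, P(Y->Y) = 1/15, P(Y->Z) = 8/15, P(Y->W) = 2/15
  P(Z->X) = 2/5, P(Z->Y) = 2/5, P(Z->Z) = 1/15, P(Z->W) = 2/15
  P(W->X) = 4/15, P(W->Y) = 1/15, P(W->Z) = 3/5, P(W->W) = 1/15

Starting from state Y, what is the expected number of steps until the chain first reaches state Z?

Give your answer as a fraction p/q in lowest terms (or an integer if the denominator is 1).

Answer: 360/211

Derivation:
Let h_i = expected steps to first reach Z from state i.
Boundary: h_Z = 0.
First-step equations for the other states:
  h_X = 1 + 1/15*h_X + 1/15*h_Y + 11/15*h_Z + 2/15*h_W
  h_Y = 1 + 4/15*h_X + 1/15*h_Y + 8/15*h_Z + 2/15*h_W
  h_W = 1 + 4/15*h_X + 1/15*h_Y + 3/5*h_Z + 1/15*h_W

Substituting h_Z = 0 and rearranging gives the linear system (I - Q) h = 1:
  [14/15, -1/15, -2/15] . (h_X, h_Y, h_W) = 1
  [-4/15, 14/15, -2/15] . (h_X, h_Y, h_W) = 1
  [-4/15, -1/15, 14/15] . (h_X, h_Y, h_W) = 1

Solving yields:
  h_X = 300/211
  h_Y = 360/211
  h_W = 675/422

Starting state is Y, so the expected hitting time is h_Y = 360/211.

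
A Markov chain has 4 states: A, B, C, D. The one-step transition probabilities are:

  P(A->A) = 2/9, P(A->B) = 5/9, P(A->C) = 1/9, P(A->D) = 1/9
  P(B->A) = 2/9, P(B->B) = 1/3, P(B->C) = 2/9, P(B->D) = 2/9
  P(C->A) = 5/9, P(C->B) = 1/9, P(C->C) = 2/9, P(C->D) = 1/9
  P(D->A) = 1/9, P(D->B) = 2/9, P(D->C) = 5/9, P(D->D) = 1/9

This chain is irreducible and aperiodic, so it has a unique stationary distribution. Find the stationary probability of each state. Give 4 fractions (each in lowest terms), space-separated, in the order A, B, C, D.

The stationary distribution satisfies pi = pi * P, i.e.:
  pi_A = 2/9*pi_A + 2/9*pi_B + 5/9*pi_C + 1/9*pi_D
  pi_B = 5/9*pi_A + 1/3*pi_B + 1/9*pi_C + 2/9*pi_D
  pi_C = 1/9*pi_A + 2/9*pi_B + 2/9*pi_C + 5/9*pi_D
  pi_D = 1/9*pi_A + 2/9*pi_B + 1/9*pi_C + 1/9*pi_D
with normalization: pi_A + pi_B + pi_C + pi_D = 1.

Using the first 3 balance equations plus normalization, the linear system A*pi = b is:
  [-7/9, 2/9, 5/9, 1/9] . pi = 0
  [5/9, -2/3, 1/9, 2/9] . pi = 0
  [1/9, 2/9, -7/9, 5/9] . pi = 0
  [1, 1, 1, 1] . pi = 1

Solving yields:
  pi_A = 2/7
  pi_B = 71/217
  pi_C = 52/217
  pi_D = 32/217

Verification (pi * P):
  2/7*2/9 + 71/217*2/9 + 52/217*5/9 + 32/217*1/9 = 2/7 = pi_A  (ok)
  2/7*5/9 + 71/217*1/3 + 52/217*1/9 + 32/217*2/9 = 71/217 = pi_B  (ok)
  2/7*1/9 + 71/217*2/9 + 52/217*2/9 + 32/217*5/9 = 52/217 = pi_C  (ok)
  2/7*1/9 + 71/217*2/9 + 52/217*1/9 + 32/217*1/9 = 32/217 = pi_D  (ok)

Answer: 2/7 71/217 52/217 32/217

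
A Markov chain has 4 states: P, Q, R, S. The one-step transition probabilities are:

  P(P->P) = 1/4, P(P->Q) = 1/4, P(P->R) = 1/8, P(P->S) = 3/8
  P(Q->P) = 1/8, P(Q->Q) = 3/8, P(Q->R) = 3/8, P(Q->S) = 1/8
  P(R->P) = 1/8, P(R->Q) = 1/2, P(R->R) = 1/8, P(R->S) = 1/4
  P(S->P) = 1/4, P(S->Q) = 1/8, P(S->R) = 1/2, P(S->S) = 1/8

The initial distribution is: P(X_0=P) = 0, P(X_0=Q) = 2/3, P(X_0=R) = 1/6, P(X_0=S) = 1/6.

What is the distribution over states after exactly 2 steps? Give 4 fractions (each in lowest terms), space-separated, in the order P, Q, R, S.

Answer: 31/192 35/96 103/384 79/384

Derivation:
Propagating the distribution step by step (d_{t+1} = d_t * P):
d_0 = (P=0, Q=2/3, R=1/6, S=1/6)
  d_1[P] = 0*1/4 + 2/3*1/8 + 1/6*1/8 + 1/6*1/4 = 7/48
  d_1[Q] = 0*1/4 + 2/3*3/8 + 1/6*1/2 + 1/6*1/8 = 17/48
  d_1[R] = 0*1/8 + 2/3*3/8 + 1/6*1/8 + 1/6*1/2 = 17/48
  d_1[S] = 0*3/8 + 2/3*1/8 + 1/6*1/4 + 1/6*1/8 = 7/48
d_1 = (P=7/48, Q=17/48, R=17/48, S=7/48)
  d_2[P] = 7/48*1/4 + 17/48*1/8 + 17/48*1/8 + 7/48*1/4 = 31/192
  d_2[Q] = 7/48*1/4 + 17/48*3/8 + 17/48*1/2 + 7/48*1/8 = 35/96
  d_2[R] = 7/48*1/8 + 17/48*3/8 + 17/48*1/8 + 7/48*1/2 = 103/384
  d_2[S] = 7/48*3/8 + 17/48*1/8 + 17/48*1/4 + 7/48*1/8 = 79/384
d_2 = (P=31/192, Q=35/96, R=103/384, S=79/384)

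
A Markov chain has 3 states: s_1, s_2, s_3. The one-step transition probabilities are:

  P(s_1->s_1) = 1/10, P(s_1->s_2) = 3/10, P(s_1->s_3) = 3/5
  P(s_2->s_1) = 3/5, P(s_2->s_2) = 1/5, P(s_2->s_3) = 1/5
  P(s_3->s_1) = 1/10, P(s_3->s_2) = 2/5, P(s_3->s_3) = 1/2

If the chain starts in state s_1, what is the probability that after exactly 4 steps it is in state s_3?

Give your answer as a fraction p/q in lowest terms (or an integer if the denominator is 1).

Answer: 2169/5000

Derivation:
Computing P^4 by repeated multiplication:
P^1 =
  s_1: [1/10, 3/10, 3/5]
  s_2: [3/5, 1/5, 1/5]
  s_3: [1/10, 2/5, 1/2]
P^2 =
  s_1: [1/4, 33/100, 21/50]
  s_2: [1/5, 3/10, 1/2]
  s_3: [3/10, 31/100, 39/100]
P^3 =
  s_1: [53/200, 309/1000, 213/500]
  s_2: [1/4, 8/25, 43/100]
  s_3: [51/200, 77/250, 437/1000]
P^4 =
  s_1: [509/2000, 3117/10000, 2169/5000]
  s_2: [13/50, 311/1000, 429/1000]
  s_3: [127/500, 3129/10000, 4331/10000]

(P^4)[s_1 -> s_3] = 2169/5000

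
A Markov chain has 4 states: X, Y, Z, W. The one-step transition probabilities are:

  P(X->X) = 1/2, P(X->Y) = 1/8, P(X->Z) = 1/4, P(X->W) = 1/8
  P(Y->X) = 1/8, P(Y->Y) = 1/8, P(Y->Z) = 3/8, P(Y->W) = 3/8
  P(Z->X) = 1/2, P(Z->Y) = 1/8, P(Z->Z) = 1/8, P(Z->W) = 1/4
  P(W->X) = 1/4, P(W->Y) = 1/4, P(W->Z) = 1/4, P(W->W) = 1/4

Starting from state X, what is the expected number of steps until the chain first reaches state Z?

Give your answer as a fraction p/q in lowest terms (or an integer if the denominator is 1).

Let h_i = expected steps to first reach Z from state i.
Boundary: h_Z = 0.
First-step equations for the other states:
  h_X = 1 + 1/2*h_X + 1/8*h_Y + 1/4*h_Z + 1/8*h_W
  h_Y = 1 + 1/8*h_X + 1/8*h_Y + 3/8*h_Z + 3/8*h_W
  h_W = 1 + 1/4*h_X + 1/4*h_Y + 1/4*h_Z + 1/4*h_W

Substituting h_Z = 0 and rearranging gives the linear system (I - Q) h = 1:
  [1/2, -1/8, -1/8] . (h_X, h_Y, h_W) = 1
  [-1/8, 7/8, -3/8] . (h_X, h_Y, h_W) = 1
  [-1/4, -1/4, 3/4] . (h_X, h_Y, h_W) = 1

Solving yields:
  h_X = 108/29
  h_Y = 94/29
  h_W = 106/29

Starting state is X, so the expected hitting time is h_X = 108/29.

Answer: 108/29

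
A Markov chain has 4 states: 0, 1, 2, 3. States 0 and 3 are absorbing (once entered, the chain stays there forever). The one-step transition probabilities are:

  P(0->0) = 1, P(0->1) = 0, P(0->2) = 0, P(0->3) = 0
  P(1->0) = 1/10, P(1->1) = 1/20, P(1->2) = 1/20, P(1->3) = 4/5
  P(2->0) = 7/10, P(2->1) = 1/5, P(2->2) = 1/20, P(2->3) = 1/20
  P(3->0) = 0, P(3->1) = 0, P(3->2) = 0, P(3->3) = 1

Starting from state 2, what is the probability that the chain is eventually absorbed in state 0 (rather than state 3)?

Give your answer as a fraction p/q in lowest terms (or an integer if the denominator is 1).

Let a_i = P(absorbed in 0 | start in state i).
Boundary conditions: a_0 = 1, a_3 = 0.
For each transient state i, a_i = sum_j P(i->j) * a_j:
  a_1 = 1/10*a_0 + 1/20*a_1 + 1/20*a_2 + 4/5*a_3
  a_2 = 7/10*a_0 + 1/5*a_1 + 1/20*a_2 + 1/20*a_3

Substituting a_0 = 1 and a_3 = 0, rearrange to (I - Q) a = r where r[i] = P(i -> 0):
  [19/20, -1/20] . (a_1, a_2) = 1/10
  [-1/5, 19/20] . (a_1, a_2) = 7/10

Solving yields:
  a_1 = 52/357
  a_2 = 274/357

Starting state is 2, so the absorption probability is a_2 = 274/357.

Answer: 274/357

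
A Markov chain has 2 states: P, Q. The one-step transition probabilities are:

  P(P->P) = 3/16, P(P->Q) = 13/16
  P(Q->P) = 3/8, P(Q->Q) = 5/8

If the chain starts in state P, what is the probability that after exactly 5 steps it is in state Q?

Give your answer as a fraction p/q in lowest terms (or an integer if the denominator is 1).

Computing P^5 by repeated multiplication:
P^1 =
  P: [3/16, 13/16]
  Q: [3/8, 5/8]
P^2 =
  P: [87/256, 169/256]
  Q: [39/128, 89/128]
P^3 =
  P: [1275/4096, 2821/4096]
  Q: [651/2048, 1397/2048]
P^4 =
  P: [20751/65536, 44785/65536]
  Q: [10335/32768, 22433/32768]
P^5 =
  P: [330963/1048576, 717613/1048576]
  Q: [165603/524288, 358685/524288]

(P^5)[P -> Q] = 717613/1048576

Answer: 717613/1048576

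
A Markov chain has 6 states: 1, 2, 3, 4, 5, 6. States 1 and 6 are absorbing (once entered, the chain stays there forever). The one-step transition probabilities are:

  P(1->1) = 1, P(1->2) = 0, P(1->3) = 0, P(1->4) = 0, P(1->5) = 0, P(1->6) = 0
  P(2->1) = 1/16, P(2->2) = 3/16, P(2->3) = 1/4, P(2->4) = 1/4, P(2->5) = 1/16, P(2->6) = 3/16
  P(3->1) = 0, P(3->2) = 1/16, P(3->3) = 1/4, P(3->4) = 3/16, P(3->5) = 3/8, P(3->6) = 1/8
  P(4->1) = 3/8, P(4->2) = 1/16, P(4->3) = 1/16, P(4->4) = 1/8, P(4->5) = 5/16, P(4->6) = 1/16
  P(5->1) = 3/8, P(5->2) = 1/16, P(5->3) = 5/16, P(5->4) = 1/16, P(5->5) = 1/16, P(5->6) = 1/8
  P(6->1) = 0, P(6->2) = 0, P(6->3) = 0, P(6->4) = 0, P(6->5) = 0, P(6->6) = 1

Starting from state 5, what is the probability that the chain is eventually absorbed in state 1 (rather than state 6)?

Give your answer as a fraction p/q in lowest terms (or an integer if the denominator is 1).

Let a_i = P(absorbed in 1 | start in state i).
Boundary conditions: a_1 = 1, a_6 = 0.
For each transient state i, a_i = sum_j P(i->j) * a_j:
  a_2 = 1/16*a_1 + 3/16*a_2 + 1/4*a_3 + 1/4*a_4 + 1/16*a_5 + 3/16*a_6
  a_3 = 0*a_1 + 1/16*a_2 + 1/4*a_3 + 3/16*a_4 + 3/8*a_5 + 1/8*a_6
  a_4 = 3/8*a_1 + 1/16*a_2 + 1/16*a_3 + 1/8*a_4 + 5/16*a_5 + 1/16*a_6
  a_5 = 3/8*a_1 + 1/16*a_2 + 5/16*a_3 + 1/16*a_4 + 1/16*a_5 + 1/8*a_6

Substituting a_1 = 1 and a_6 = 0, rearrange to (I - Q) a = r where r[i] = P(i -> 1):
  [13/16, -1/4, -1/4, -1/16] . (a_2, a_3, a_4, a_5) = 1/16
  [-1/16, 3/4, -3/16, -3/8] . (a_2, a_3, a_4, a_5) = 0
  [-1/16, -1/16, 7/8, -5/16] . (a_2, a_3, a_4, a_5) = 3/8
  [-1/16, -5/16, -1/16, 15/16] . (a_2, a_3, a_4, a_5) = 3/8

Solving yields:
  a_2 = 474/887
  a_3 = 505/887
  a_4 = 664/887
  a_5 = 599/887

Starting state is 5, so the absorption probability is a_5 = 599/887.

Answer: 599/887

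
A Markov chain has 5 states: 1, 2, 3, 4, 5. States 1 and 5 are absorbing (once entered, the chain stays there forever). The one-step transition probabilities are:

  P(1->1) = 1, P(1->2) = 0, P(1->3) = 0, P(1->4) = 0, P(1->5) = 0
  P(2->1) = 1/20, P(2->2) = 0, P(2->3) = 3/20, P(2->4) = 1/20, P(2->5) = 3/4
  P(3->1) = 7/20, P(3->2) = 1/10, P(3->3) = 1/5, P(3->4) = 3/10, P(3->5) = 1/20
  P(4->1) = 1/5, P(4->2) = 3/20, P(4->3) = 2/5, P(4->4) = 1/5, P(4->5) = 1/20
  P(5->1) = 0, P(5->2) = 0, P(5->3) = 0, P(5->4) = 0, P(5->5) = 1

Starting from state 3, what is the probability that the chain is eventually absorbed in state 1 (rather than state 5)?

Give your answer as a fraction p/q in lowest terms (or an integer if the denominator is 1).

Let a_i = P(absorbed in 1 | start in state i).
Boundary conditions: a_1 = 1, a_5 = 0.
For each transient state i, a_i = sum_j P(i->j) * a_j:
  a_2 = 1/20*a_1 + 0*a_2 + 3/20*a_3 + 1/20*a_4 + 3/4*a_5
  a_3 = 7/20*a_1 + 1/10*a_2 + 1/5*a_3 + 3/10*a_4 + 1/20*a_5
  a_4 = 1/5*a_1 + 3/20*a_2 + 2/5*a_3 + 1/5*a_4 + 1/20*a_5

Substituting a_1 = 1 and a_5 = 0, rearrange to (I - Q) a = r where r[i] = P(i -> 1):
  [1, -3/20, -1/20] . (a_2, a_3, a_4) = 1/20
  [-1/10, 4/5, -3/10] . (a_2, a_3, a_4) = 7/20
  [-3/20, -2/5, 4/5] . (a_2, a_3, a_4) = 1/5

Solving yields:
  a_2 = 368/1973
  a_3 = 2757/3946
  a_4 = 2503/3946

Starting state is 3, so the absorption probability is a_3 = 2757/3946.

Answer: 2757/3946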